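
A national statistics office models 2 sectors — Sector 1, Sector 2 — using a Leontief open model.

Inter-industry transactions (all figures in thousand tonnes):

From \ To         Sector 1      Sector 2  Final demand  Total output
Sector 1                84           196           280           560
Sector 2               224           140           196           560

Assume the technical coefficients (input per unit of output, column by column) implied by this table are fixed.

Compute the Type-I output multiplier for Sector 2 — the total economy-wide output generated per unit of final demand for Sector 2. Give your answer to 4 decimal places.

m_2 = 2.4121

Technical coefficients a_ij = z_ij / X_j:
  a_11 = 84/560 = 0.15, a_21 = 224/560 = 0.40
  a_12 = 196/560 = 0.35, a_22 = 140/560 = 0.25
I − A =
  [   0.85    -0.35]
  [  -0.40     0.75]
det(I−A) = (0.85)(0.75) − (-0.35)(-0.40) = 0.4975
adj(I−A) = [[0.75, 0.35], [0.40, 0.85]]
(I − A)⁻¹ = adj(I−A) / det(I−A) ≈
  [   1.50754     0.70352]
  [   0.80402     1.70854]
The output multiplier for sector j is the column-j sum of the Leontief inverse (I − A)⁻¹ = adj(I−A) / det(I−A).
Column 2 of adj(I−A): (0.35, 0.85); det(I−A) = 0.4975.
m_2 = (0.35 + 0.85) / 0.4975 = 1.20 / 0.4975 ≈ 2.4121.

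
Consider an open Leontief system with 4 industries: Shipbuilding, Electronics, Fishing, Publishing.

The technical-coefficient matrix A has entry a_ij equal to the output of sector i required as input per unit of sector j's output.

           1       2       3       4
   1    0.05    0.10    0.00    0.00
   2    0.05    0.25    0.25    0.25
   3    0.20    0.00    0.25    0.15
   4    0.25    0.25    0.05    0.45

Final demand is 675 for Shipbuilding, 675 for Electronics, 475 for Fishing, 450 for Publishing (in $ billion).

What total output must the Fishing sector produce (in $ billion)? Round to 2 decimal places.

x_3 = 1359.49

I − A =
  [   0.95    -0.10     0.00     0.00]
  [  -0.05     0.75    -0.25    -0.25]
  [  -0.20     0.00     0.75    -0.15]
  [  -0.25    -0.25    -0.05     0.55]
Compute the cofactors C_ij = (−1)^(i+j)·(3×3 minor ij) of I−A; the adjugate is their transpose:
adj(I−A) = Cᵀ =
  [ 0.247500   0.040500   0.015000   0.022500]
  [ 0.106500   0.384750   0.142500   0.213750]
  [ 0.100000   0.050375   0.323500   0.111125]
  [ 0.170000   0.197875   0.101000   0.525625]
det(I−A) = Σ_j (I−A)_1j·C_1j = (0.95)(0.247500) + (-0.10)(0.106500) + (0.00)(0.100000) + (0.00)(0.170000) = 0.224475
(I − A)⁻¹ = adj(I−A) / det(I−A) ≈
  [   1.1026     0.1804     0.0668     0.1002]
  [   0.4744     1.7140     0.6348     0.9522]
  [   0.4455     0.2244     1.4411     0.4950]
  [   0.7573     0.8815     0.4499     2.3416]
x = (I − A)⁻¹ d = adj(I−A)·d / det(I−A), with det(I−A) = 0.224475:
  x_1 = (0.247500·675 + 0.040500·675 + 0.015000·475 + 0.022500·450) / 0.224475 = 211.65 / 0.224475 ≈ 942.87
  x_2 = (0.106500·675 + 0.384750·675 + 0.142500·475 + 0.213750·450) / 0.224475 = 495.46875 / 0.224475 ≈ 2207.23
  x_3 = (0.100000·675 + 0.050375·675 + 0.323500·475 + 0.111125·450) / 0.224475 = 305.171875 / 0.224475 ≈ 1359.49
  x_4 = (0.170000·675 + 0.197875·675 + 0.101000·475 + 0.525625·450) / 0.224475 = 532.821875 / 0.224475 ≈ 2373.64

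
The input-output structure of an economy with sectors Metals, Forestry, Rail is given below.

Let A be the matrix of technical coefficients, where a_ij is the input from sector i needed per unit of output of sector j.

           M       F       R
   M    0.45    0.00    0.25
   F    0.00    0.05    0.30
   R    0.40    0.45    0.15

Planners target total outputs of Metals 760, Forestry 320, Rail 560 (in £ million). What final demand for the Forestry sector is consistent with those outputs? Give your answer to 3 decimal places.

d_F = 136.000

I − A =
  [   0.55     0.00    -0.25]
  [   0.00     0.95    -0.30]
  [  -0.40    -0.45     0.85]
d = (I − A) x:
  d_M = (+0.55)·760 + (+0.00)·320 + (-0.25)·560 = 278.000
  d_F = (+0.00)·760 + (+0.95)·320 + (-0.30)·560 = 136.000
  d_R = (-0.40)·760 + (-0.45)·320 + (+0.85)·560 = 28.000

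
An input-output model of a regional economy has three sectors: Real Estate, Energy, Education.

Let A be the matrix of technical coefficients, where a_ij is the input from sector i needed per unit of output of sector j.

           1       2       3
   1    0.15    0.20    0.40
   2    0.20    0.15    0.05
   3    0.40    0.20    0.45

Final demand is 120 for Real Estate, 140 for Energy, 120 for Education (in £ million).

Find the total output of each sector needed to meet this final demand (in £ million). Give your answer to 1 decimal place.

x_1 = 585.7, x_2 = 347.8, x_3 = 770.6

I − A =
  [   0.85    -0.20    -0.40]
  [  -0.20     0.85    -0.05]
  [  -0.40    -0.20     0.55]
Cofactors of I−A, C_ij = (−1)^(i+j)·(minor ij) (rows/columns in the sector order above):
  C_11 = (0.85)(0.55) − (-0.05)(-0.20) = 0.4575
  C_12 = −[(-0.20)(0.55) − (-0.05)(-0.40)] = 0.1300
  C_13 = (-0.20)(-0.20) − (0.85)(-0.40) = 0.3800
  C_21 = −[(-0.20)(0.55) − (-0.40)(-0.20)] = 0.1900
  C_22 = (0.85)(0.55) − (-0.40)(-0.40) = 0.3075
  C_23 = −[(0.85)(-0.20) − (-0.20)(-0.40)] = 0.2500
  C_31 = (-0.20)(-0.05) − (-0.40)(0.85) = 0.3500
  C_32 = −[(0.85)(-0.05) − (-0.40)(-0.20)] = 0.1225
  C_33 = (0.85)(0.85) − (-0.20)(-0.20) = 0.6825
det(I−A) = Σ_j (I−A)_1j·C_1j = (0.85)(0.4575) + (-0.20)(0.1300) + (-0.40)(0.3800) = 0.210875
adj(I−A) = Cᵀ =
  [ 0.4575   0.1900   0.3500]
  [ 0.1300   0.3075   0.1225]
  [ 0.3800   0.2500   0.6825]
(I − A)⁻¹ = adj(I−A) / det(I−A) ≈
  [   2.1695     0.9010     1.6598]
  [   0.6165     1.4582     0.5809]
  [   1.8020     1.1855     3.2365]
x = (I − A)⁻¹ d = adj(I−A)·d / det(I−A), with det(I−A) = 0.210875:
  x_1 = (0.4575·120 + 0.1900·140 + 0.3500·120) / 0.210875 = 123.50 / 0.210875 ≈ 585.7
  x_2 = (0.1300·120 + 0.3075·140 + 0.1225·120) / 0.210875 = 73.35 / 0.210875 ≈ 347.8
  x_3 = (0.3800·120 + 0.2500·140 + 0.6825·120) / 0.210875 = 162.50 / 0.210875 ≈ 770.6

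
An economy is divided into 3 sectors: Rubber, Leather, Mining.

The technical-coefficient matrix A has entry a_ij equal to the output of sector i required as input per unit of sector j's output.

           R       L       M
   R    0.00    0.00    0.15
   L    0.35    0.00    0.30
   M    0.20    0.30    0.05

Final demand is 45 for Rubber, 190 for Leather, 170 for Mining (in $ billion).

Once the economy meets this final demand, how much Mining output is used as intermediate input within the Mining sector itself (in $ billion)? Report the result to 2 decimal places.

I − A =
  [   1.00     0.00    -0.15]
  [  -0.35     1.00    -0.30]
  [  -0.20    -0.30     0.95]
Cofactors of I−A, C_ij = (−1)^(i+j)·(minor ij) (rows/columns in the sector order above):
  C_11 = (1.00)(0.95) − (-0.30)(-0.30) = 0.8600
  C_12 = −[(-0.35)(0.95) − (-0.30)(-0.20)] = 0.3925
  C_13 = (-0.35)(-0.30) − (1.00)(-0.20) = 0.3050
  C_21 = −[(0.00)(0.95) − (-0.15)(-0.30)] = 0.0450
  C_22 = (1.00)(0.95) − (-0.15)(-0.20) = 0.9200
  C_23 = −[(1.00)(-0.30) − (0.00)(-0.20)] = 0.3000
  C_31 = (0.00)(-0.30) − (-0.15)(1.00) = 0.1500
  C_32 = −[(1.00)(-0.30) − (-0.15)(-0.35)] = 0.3525
  C_33 = (1.00)(1.00) − (0.00)(-0.35) = 1.0000
det(I−A) = Σ_j (I−A)_1j·C_1j = (1.00)(0.8600) + (0.00)(0.3925) + (-0.15)(0.3050) = 0.81425
adj(I−A) = Cᵀ =
  [ 0.8600   0.0450   0.1500]
  [ 0.3925   0.9200   0.3525]
  [ 0.3050   0.3000   1.0000]
(I − A)⁻¹ = adj(I−A) / det(I−A) ≈
  [   1.0562     0.0553     0.1842]
  [   0.4820     1.1299     0.4329]
  [   0.3746     0.3684     1.2281]
First solve x = (I − A)⁻¹ d = adj(I−A)·d / det(I−A); in particular x_M = (0.3050·45 + 0.3000·190 + 1.0000·170) / 0.81425 = 240.725 / 0.81425 ≈ 295.6402.
Intermediate flow from M to M: z_MM = a_MM · x_M = 0.05 × 240.725 / 0.81425 = 12.03625 / 0.81425 ≈ 14.78.

z_MM = 14.78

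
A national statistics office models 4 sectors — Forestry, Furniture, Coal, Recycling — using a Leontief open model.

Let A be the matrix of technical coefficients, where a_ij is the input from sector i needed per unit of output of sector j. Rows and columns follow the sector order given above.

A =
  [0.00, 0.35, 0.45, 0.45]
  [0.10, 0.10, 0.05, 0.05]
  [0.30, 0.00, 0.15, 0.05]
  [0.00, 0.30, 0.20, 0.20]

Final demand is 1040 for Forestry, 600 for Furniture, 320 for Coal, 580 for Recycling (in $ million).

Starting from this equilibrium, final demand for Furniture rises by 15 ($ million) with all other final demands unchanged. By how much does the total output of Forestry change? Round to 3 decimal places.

Δx_1 = 12.501

I − A =
  [   1.00    -0.35    -0.45    -0.45]
  [  -0.10     0.90    -0.05    -0.05]
  [  -0.30     0.00     0.85    -0.05]
  [   0.00    -0.30    -0.20     0.80]
Compute the cofactors C_ij = (−1)^(i+j)·(3×3 minor ij) of I−A; the adjugate is their transpose:
adj(I−A) = Cᵀ =
  [ 0.58950   0.35600   0.42250   0.38025]
  [ 0.08200   0.53500   0.09500   0.08550]
  [ 0.21300   0.13950   0.66350   0.17000]
  [ 0.08400   0.23550   0.20150   0.60850]
det(I−A) = Σ_j (I−A)_1j·C_1j = (1.00)(0.58950) + (-0.35)(0.08200) + (-0.45)(0.21300) + (-0.45)(0.08400) = 0.42715
(I − A)⁻¹ = adj(I−A) / det(I−A) ≈
  [   1.3801     0.8334     0.9891     0.8902]
  [   0.1920     1.2525     0.2224     0.2002]
  [   0.4987     0.3266     1.5533     0.3980]
  [   0.1967     0.5513     0.4717     1.4246]
Δx = (I − A)⁻¹ Δd with Δd having +15 in the Furniture component and 0 elsewhere.
So Δx_1 = L_12 · (+15), where L_12 = adj(I−A)_12 / det(I−A) = 0.35600 / 0.42715.
Δx_1 = 0.35600 × (+15) / 0.42715 = 5.34 / 0.42715 ≈ 12.501.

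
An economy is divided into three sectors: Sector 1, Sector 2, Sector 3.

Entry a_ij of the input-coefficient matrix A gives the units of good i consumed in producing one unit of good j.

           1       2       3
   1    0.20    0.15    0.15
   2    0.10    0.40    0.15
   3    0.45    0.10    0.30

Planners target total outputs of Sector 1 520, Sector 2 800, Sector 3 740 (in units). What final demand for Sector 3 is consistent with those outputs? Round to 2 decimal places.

d_3 = 204.00

I − A =
  [   0.80    -0.15    -0.15]
  [  -0.10     0.60    -0.15]
  [  -0.45    -0.10     0.70]
d = (I − A) x:
  d_1 = (+0.80)·520 + (-0.15)·800 + (-0.15)·740 = 185.00
  d_2 = (-0.10)·520 + (+0.60)·800 + (-0.15)·740 = 317.00
  d_3 = (-0.45)·520 + (-0.10)·800 + (+0.70)·740 = 204.00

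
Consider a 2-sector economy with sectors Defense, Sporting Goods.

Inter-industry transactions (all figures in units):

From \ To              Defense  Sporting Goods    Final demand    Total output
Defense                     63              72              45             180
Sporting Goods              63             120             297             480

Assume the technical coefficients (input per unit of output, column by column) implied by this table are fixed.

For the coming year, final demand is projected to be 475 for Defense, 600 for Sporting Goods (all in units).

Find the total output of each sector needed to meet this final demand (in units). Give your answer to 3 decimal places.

x_1 = 1025.862, x_2 = 1278.736

Technical coefficients a_ij = z_ij / X_j:
  a_11 = 63/180 = 0.35, a_21 = 63/180 = 0.35
  a_12 = 72/480 = 0.15, a_22 = 120/480 = 0.25
I − A =
  [   0.65    -0.15]
  [  -0.35     0.75]
det(I−A) = (0.65)(0.75) − (-0.15)(-0.35) = 0.4350
adj(I−A) = [[0.75, 0.15], [0.35, 0.65]]
(I − A)⁻¹ = adj(I−A) / det(I−A) ≈
  [   1.7241     0.3448]
  [   0.8046     1.4943]
x = (I − A)⁻¹ d = adj(I−A)·d / det(I−A), with det(I−A) = 0.4350:
  x_1 = (0.75·475 + 0.15·600) / 0.4350 = 446.25 / 0.4350 ≈ 1025.862
  x_2 = (0.35·475 + 0.65·600) / 0.4350 = 556.25 / 0.4350 ≈ 1278.736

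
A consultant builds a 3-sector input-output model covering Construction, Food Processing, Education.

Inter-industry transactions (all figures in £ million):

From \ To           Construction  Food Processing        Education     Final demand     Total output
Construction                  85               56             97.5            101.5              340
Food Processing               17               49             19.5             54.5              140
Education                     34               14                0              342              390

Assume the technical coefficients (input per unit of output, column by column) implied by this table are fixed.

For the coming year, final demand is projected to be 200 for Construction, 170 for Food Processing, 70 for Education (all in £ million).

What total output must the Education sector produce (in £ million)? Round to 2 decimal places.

Technical coefficients a_ij = z_ij / X_j:
  a_CC = 85/340 = 0.25, a_FC = 17/340 = 0.05, a_EC = 34/340 = 0.10
  a_CF = 56/140 = 0.40, a_FF = 49/140 = 0.35, a_EF = 14/140 = 0.10
  a_CE = 97.5/390 = 0.25, a_FE = 19.5/390 = 0.05, a_EE = 0/390 = 0.00
I − A =
  [   0.75    -0.40    -0.25]
  [  -0.05     0.65    -0.05]
  [  -0.10    -0.10     1.00]
Cofactors of I−A, C_ij = (−1)^(i+j)·(minor ij) (rows/columns in the sector order above):
  C_11 = (0.65)(1.00) − (-0.05)(-0.10) = 0.6450
  C_12 = −[(-0.05)(1.00) − (-0.05)(-0.10)] = 0.0550
  C_13 = (-0.05)(-0.10) − (0.65)(-0.10) = 0.0700
  C_21 = −[(-0.40)(1.00) − (-0.25)(-0.10)] = 0.4250
  C_22 = (0.75)(1.00) − (-0.25)(-0.10) = 0.7250
  C_23 = −[(0.75)(-0.10) − (-0.40)(-0.10)] = 0.1150
  C_31 = (-0.40)(-0.05) − (-0.25)(0.65) = 0.1825
  C_32 = −[(0.75)(-0.05) − (-0.25)(-0.05)] = 0.0500
  C_33 = (0.75)(0.65) − (-0.40)(-0.05) = 0.4675
det(I−A) = Σ_j (I−A)_1j·C_1j = (0.75)(0.6450) + (-0.40)(0.0550) + (-0.25)(0.0700) = 0.44425
adj(I−A) = Cᵀ =
  [ 0.6450   0.4250   0.1825]
  [ 0.0550   0.7250   0.0500]
  [ 0.0700   0.1150   0.4675]
(I − A)⁻¹ = adj(I−A) / det(I−A) ≈
  [   1.4519     0.9567     0.4108]
  [   0.1238     1.6320     0.1125]
  [   0.1576     0.2589     1.0523]
x = (I − A)⁻¹ d = adj(I−A)·d / det(I−A), with det(I−A) = 0.44425:
  x_C = (0.6450·200 + 0.4250·170 + 0.1825·70) / 0.44425 = 214.025 / 0.44425 ≈ 481.77
  x_F = (0.0550·200 + 0.7250·170 + 0.0500·70) / 0.44425 = 137.75 / 0.44425 ≈ 310.07
  x_E = (0.0700·200 + 0.1150·170 + 0.4675·70) / 0.44425 = 66.275 / 0.44425 ≈ 149.18

x_E = 149.18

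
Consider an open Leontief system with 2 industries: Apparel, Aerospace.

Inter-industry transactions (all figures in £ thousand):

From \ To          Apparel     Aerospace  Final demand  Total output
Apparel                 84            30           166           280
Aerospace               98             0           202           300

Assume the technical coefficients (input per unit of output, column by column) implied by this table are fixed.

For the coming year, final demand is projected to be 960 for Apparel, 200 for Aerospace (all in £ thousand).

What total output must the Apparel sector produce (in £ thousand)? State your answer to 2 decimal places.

Technical coefficients a_ij = z_ij / X_j:
  a_11 = 84/280 = 0.30, a_21 = 98/280 = 0.35
  a_12 = 30/300 = 0.10, a_22 = 0/300 = 0.00
I − A =
  [   0.70    -0.10]
  [  -0.35     1.00]
det(I−A) = (0.70)(1.00) − (-0.10)(-0.35) = 0.6650
adj(I−A) = [[1.00, 0.10], [0.35, 0.70]]
(I − A)⁻¹ = adj(I−A) / det(I−A) ≈
  [   1.5038     0.1504]
  [   0.5263     1.0526]
x = (I − A)⁻¹ d = adj(I−A)·d / det(I−A), with det(I−A) = 0.6650:
  x_1 = (1.00·960 + 0.10·200) / 0.6650 = 980.00 / 0.6650 ≈ 1473.68
  x_2 = (0.35·960 + 0.70·200) / 0.6650 = 476.00 / 0.6650 ≈ 715.79

x_1 = 1473.68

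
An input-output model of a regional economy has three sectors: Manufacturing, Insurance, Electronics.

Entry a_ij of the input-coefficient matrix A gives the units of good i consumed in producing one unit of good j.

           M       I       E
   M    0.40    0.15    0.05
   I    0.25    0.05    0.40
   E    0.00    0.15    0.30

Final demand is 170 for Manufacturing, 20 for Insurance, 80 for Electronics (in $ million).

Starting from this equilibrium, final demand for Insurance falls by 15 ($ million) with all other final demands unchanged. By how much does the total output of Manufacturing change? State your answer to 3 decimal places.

I − A =
  [   0.60    -0.15    -0.05]
  [  -0.25     0.95    -0.40]
  [   0.00    -0.15     0.70]
Cofactors of I−A, C_ij = (−1)^(i+j)·(minor ij) (rows/columns in the sector order above):
  C_11 = (0.95)(0.70) − (-0.40)(-0.15) = 0.6050
  C_12 = −[(-0.25)(0.70) − (-0.40)(0.00)] = 0.1750
  C_13 = (-0.25)(-0.15) − (0.95)(0.00) = 0.0375
  C_21 = −[(-0.15)(0.70) − (-0.05)(-0.15)] = 0.1125
  C_22 = (0.60)(0.70) − (-0.05)(0.00) = 0.4200
  C_23 = −[(0.60)(-0.15) − (-0.15)(0.00)] = 0.0900
  C_31 = (-0.15)(-0.40) − (-0.05)(0.95) = 0.1075
  C_32 = −[(0.60)(-0.40) − (-0.05)(-0.25)] = 0.2525
  C_33 = (0.60)(0.95) − (-0.15)(-0.25) = 0.5325
det(I−A) = Σ_j (I−A)_1j·C_1j = (0.60)(0.6050) + (-0.15)(0.1750) + (-0.05)(0.0375) = 0.334875
adj(I−A) = Cᵀ =
  [ 0.6050   0.1125   0.1075]
  [ 0.1750   0.4200   0.2525]
  [ 0.0375   0.0900   0.5325]
(I − A)⁻¹ = adj(I−A) / det(I−A) ≈
  [   1.8066     0.3359     0.3210]
  [   0.5226     1.2542     0.7540]
  [   0.1120     0.2688     1.5901]
Δx = (I − A)⁻¹ Δd with Δd having -15 in the Insurance component and 0 elsewhere.
So Δx_M = L_MI · (-15), where L_MI = adj(I−A)_MI / det(I−A) = 0.1125 / 0.334875.
Δx_M = 0.1125 × (-15) / 0.334875 = -1.6875 / 0.334875 ≈ -5.039.

Δx_M = -5.039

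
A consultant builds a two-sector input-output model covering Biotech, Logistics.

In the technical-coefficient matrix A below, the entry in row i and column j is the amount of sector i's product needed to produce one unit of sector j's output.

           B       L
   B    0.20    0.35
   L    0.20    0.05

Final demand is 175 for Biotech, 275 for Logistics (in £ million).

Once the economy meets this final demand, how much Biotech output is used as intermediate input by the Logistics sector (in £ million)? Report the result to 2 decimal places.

I − A =
  [   0.80    -0.35]
  [  -0.20     0.95]
det(I−A) = (0.80)(0.95) − (-0.35)(-0.20) = 0.6900
adj(I−A) = [[0.95, 0.35], [0.20, 0.80]]
(I − A)⁻¹ = adj(I−A) / det(I−A) ≈
  [   1.3768     0.5072]
  [   0.2899     1.1594]
First solve x = (I − A)⁻¹ d = adj(I−A)·d / det(I−A); in particular x_L = (0.20·175 + 0.80·275) / 0.6900 = 255.00 / 0.6900 ≈ 369.5652.
Intermediate flow from B to L: z_BL = a_BL · x_L = 0.35 × 255.00 / 0.6900 = 89.25 / 0.6900 ≈ 129.35.

z_BL = 129.35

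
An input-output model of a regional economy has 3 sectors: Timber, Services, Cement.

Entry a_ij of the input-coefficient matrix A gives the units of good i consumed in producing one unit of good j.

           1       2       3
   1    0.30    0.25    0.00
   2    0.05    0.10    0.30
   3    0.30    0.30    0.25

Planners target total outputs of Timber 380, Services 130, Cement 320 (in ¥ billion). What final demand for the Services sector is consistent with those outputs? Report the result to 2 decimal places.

d_2 = 2.00

I − A =
  [   0.70    -0.25     0.00]
  [  -0.05     0.90    -0.30]
  [  -0.30    -0.30     0.75]
d = (I − A) x:
  d_1 = (+0.70)·380 + (-0.25)·130 + (+0.00)·320 = 233.50
  d_2 = (-0.05)·380 + (+0.90)·130 + (-0.30)·320 = 2.00
  d_3 = (-0.30)·380 + (-0.30)·130 + (+0.75)·320 = 87.00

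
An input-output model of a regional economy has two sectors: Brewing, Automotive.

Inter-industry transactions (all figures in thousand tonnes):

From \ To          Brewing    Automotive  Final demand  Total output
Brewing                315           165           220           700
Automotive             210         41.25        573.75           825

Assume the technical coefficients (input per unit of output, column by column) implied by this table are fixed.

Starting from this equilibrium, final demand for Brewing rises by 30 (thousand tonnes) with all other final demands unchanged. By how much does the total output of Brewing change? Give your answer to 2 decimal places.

Δx_B = 61.62

Technical coefficients a_ij = z_ij / X_j:
  a_BB = 315/700 = 0.45, a_AB = 210/700 = 0.30
  a_BA = 165/825 = 0.20, a_AA = 41.25/825 = 0.05
I − A =
  [   0.55    -0.20]
  [  -0.30     0.95]
det(I−A) = (0.55)(0.95) − (-0.20)(-0.30) = 0.4625
adj(I−A) = [[0.95, 0.20], [0.30, 0.55]]
(I − A)⁻¹ = adj(I−A) / det(I−A) ≈
  [   2.0541     0.4324]
  [   0.6486     1.1892]
Δx = (I − A)⁻¹ Δd with Δd having +30 in the Brewing component and 0 elsewhere.
So Δx_B = L_BB · (+30), where L_BB = adj(I−A)_BB / det(I−A) = 0.95 / 0.4625.
Δx_B = 0.95 × (+30) / 0.4625 = 28.50 / 0.4625 ≈ 61.62.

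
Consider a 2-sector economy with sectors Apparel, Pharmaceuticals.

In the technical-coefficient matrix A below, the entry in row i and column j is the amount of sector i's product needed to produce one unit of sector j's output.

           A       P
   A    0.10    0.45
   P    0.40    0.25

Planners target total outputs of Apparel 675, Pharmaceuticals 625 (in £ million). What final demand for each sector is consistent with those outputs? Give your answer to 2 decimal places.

I − A =
  [   0.90    -0.45]
  [  -0.40     0.75]
d = (I − A) x:
  d_A = (+0.90)·675 + (-0.45)·625 = 326.25
  d_P = (-0.40)·675 + (+0.75)·625 = 198.75

d_A = 326.25, d_P = 198.75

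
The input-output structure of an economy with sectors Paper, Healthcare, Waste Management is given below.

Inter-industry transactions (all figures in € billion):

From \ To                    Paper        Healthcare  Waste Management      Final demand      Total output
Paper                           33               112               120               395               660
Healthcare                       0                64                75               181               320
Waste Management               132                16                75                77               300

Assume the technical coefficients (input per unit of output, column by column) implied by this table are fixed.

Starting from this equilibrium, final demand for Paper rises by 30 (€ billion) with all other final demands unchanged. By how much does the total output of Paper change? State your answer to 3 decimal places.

Δx_1 = 36.979

Technical coefficients a_ij = z_ij / X_j:
  a_11 = 33/660 = 0.05, a_21 = 0/660 = 0.00, a_31 = 132/660 = 0.20
  a_12 = 112/320 = 0.35, a_22 = 64/320 = 0.20, a_32 = 16/320 = 0.05
  a_13 = 120/300 = 0.40, a_23 = 75/300 = 0.25, a_33 = 75/300 = 0.25
I − A =
  [   0.95    -0.35    -0.40]
  [   0.00     0.80    -0.25]
  [  -0.20    -0.05     0.75]
Cofactors of I−A, C_ij = (−1)^(i+j)·(minor ij) (rows/columns in the sector order above):
  C_11 = (0.80)(0.75) − (-0.25)(-0.05) = 0.5875
  C_12 = −[(0.00)(0.75) − (-0.25)(-0.20)] = 0.0500
  C_13 = (0.00)(-0.05) − (0.80)(-0.20) = 0.1600
  C_21 = −[(-0.35)(0.75) − (-0.40)(-0.05)] = 0.2825
  C_22 = (0.95)(0.75) − (-0.40)(-0.20) = 0.6325
  C_23 = −[(0.95)(-0.05) − (-0.35)(-0.20)] = 0.1175
  C_31 = (-0.35)(-0.25) − (-0.40)(0.80) = 0.4075
  C_32 = −[(0.95)(-0.25) − (-0.40)(0.00)] = 0.2375
  C_33 = (0.95)(0.80) − (-0.35)(0.00) = 0.7600
det(I−A) = Σ_j (I−A)_1j·C_1j = (0.95)(0.5875) + (-0.35)(0.0500) + (-0.40)(0.1600) = 0.476625
adj(I−A) = Cᵀ =
  [ 0.5875   0.2825   0.4075]
  [ 0.0500   0.6325   0.2375]
  [ 0.1600   0.1175   0.7600]
(I − A)⁻¹ = adj(I−A) / det(I−A) ≈
  [   1.2326     0.5927     0.8550]
  [   0.1049     1.3270     0.4983]
  [   0.3357     0.2465     1.5945]
Δx = (I − A)⁻¹ Δd with Δd having +30 in the Paper component and 0 elsewhere.
So Δx_1 = L_11 · (+30), where L_11 = adj(I−A)_11 / det(I−A) = 0.5875 / 0.476625.
Δx_1 = 0.5875 × (+30) / 0.476625 = 17.625 / 0.476625 ≈ 36.979.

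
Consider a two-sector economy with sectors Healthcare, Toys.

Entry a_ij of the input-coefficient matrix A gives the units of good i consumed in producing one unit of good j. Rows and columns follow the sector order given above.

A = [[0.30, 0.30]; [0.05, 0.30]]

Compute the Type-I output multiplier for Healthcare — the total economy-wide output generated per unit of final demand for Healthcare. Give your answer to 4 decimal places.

m_1 = 1.5789

I − A =
  [   0.70    -0.30]
  [  -0.05     0.70]
det(I−A) = (0.70)(0.70) − (-0.30)(-0.05) = 0.4750
adj(I−A) = [[0.70, 0.30], [0.05, 0.70]]
(I − A)⁻¹ = adj(I−A) / det(I−A) ≈
  [   1.47368     0.63158]
  [   0.10526     1.47368]
The output multiplier for sector j is the column-j sum of the Leontief inverse (I − A)⁻¹ = adj(I−A) / det(I−A).
Column 1 of adj(I−A): (0.70, 0.05); det(I−A) = 0.4750.
m_1 = (0.70 + 0.05) / 0.4750 = 0.75 / 0.4750 ≈ 1.5789.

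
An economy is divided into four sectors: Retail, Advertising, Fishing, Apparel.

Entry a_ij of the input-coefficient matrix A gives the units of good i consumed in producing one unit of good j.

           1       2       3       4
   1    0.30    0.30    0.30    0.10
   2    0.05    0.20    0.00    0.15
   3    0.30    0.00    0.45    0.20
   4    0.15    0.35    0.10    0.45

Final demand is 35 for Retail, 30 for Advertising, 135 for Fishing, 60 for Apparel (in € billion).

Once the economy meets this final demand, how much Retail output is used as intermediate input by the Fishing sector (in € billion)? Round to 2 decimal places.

z_13 = 198.80

I − A =
  [   0.70    -0.30    -0.30    -0.10]
  [  -0.05     0.80     0.00    -0.15]
  [  -0.30     0.00     0.55    -0.20]
  [  -0.15    -0.35    -0.10     0.55]
Compute the cofactors C_ij = (−1)^(i+j)·(3×3 minor ij) of I−A; the adjugate is their transpose:
adj(I−A) = Cᵀ =
  [ 0.197125   0.125000   0.128750   0.116750]
  [ 0.031000   0.128000   0.026000   0.050000]
  [ 0.143750   0.118000   0.242500   0.146500]
  [ 0.099625   0.137000   0.095750   0.227750]
det(I−A) = Σ_j (I−A)_1j·C_1j = (0.70)(0.197125) + (-0.30)(0.031000) + (-0.30)(0.143750) + (-0.10)(0.099625) = 0.0756
(I − A)⁻¹ = adj(I−A) / det(I−A) ≈
  [   2.6075     1.6534     1.7030     1.5443]
  [   0.4101     1.6931     0.3439     0.6614]
  [   1.9015     1.5608     3.2077     1.9378]
  [   1.3178     1.8122     1.2665     3.0126]
First solve x = (I − A)⁻¹ d = adj(I−A)·d / det(I−A); in particular x_3 = (0.143750·35 + 0.118000·30 + 0.242500·135 + 0.146500·60) / 0.0756 = 50.09875 / 0.0756 ≈ 662.6819.
Intermediate flow from 1 to 3: z_13 = a_13 · x_3 = 0.30 × 50.09875 / 0.0756 = 15.029625 / 0.0756 ≈ 198.80.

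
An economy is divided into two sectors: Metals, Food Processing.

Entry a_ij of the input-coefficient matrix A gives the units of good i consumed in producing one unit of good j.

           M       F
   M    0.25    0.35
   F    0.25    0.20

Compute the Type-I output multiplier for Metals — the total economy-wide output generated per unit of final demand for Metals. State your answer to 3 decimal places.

m_M = 2.049

I − A =
  [   0.75    -0.35]
  [  -0.25     0.80]
det(I−A) = (0.75)(0.80) − (-0.35)(-0.25) = 0.5125
adj(I−A) = [[0.80, 0.35], [0.25, 0.75]]
(I − A)⁻¹ = adj(I−A) / det(I−A) ≈
  [   1.5610     0.6829]
  [   0.4878     1.4634]
The output multiplier for sector j is the column-j sum of the Leontief inverse (I − A)⁻¹ = adj(I−A) / det(I−A).
Column M of adj(I−A): (0.80, 0.25); det(I−A) = 0.5125.
m_M = (0.80 + 0.25) / 0.5125 = 1.05 / 0.5125 ≈ 2.049.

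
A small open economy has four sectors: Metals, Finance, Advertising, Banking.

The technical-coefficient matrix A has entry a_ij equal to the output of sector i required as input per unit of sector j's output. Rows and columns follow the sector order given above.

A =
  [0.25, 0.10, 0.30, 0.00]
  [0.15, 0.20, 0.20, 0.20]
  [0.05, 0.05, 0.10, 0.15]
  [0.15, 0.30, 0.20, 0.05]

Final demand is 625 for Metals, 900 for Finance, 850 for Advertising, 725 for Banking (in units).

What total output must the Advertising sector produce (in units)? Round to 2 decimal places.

I − A =
  [   0.75    -0.10    -0.30     0.00]
  [  -0.15     0.80    -0.20    -0.20]
  [  -0.05    -0.05     0.90    -0.15]
  [  -0.15    -0.30    -0.20     0.95]
Compute the cofactors C_ij = (−1)^(i+j)·(3×3 minor ij) of I−A; the adjugate is their transpose:
adj(I−A) = Cᵀ =
  [ 0.585500   0.110250   0.233000   0.060000]
  [ 0.166750   0.597750   0.224250   0.161250]
  [ 0.068375   0.076375   0.507750   0.096250]
  [ 0.159500   0.222250   0.214500   0.503750]
det(I−A) = Σ_j (I−A)_1j·C_1j = (0.75)(0.585500) + (-0.10)(0.166750) + (-0.30)(0.068375) + (0.00)(0.159500) = 0.4019375
(I − A)⁻¹ = adj(I−A) / det(I−A) ≈
  [   1.4567     0.2743     0.5797     0.1493]
  [   0.4149     1.4872     0.5579     0.4012]
  [   0.1701     0.1900     1.2633     0.2395]
  [   0.3968     0.5529     0.5337     1.2533]
x = (I − A)⁻¹ d = adj(I−A)·d / det(I−A), with det(I−A) = 0.4019375:
  x_1 = (0.585500·625 + 0.110250·900 + 0.233000·850 + 0.060000·725) / 0.4019375 = 706.7125 / 0.4019375 ≈ 1758.26
  x_2 = (0.166750·625 + 0.597750·900 + 0.224250·850 + 0.161250·725) / 0.4019375 = 949.7125 / 0.4019375 ≈ 2362.84
  x_3 = (0.068375·625 + 0.076375·900 + 0.507750·850 + 0.096250·725) / 0.4019375 = 612.840625 / 0.4019375 ≈ 1524.72
  x_4 = (0.159500·625 + 0.222250·900 + 0.214500·850 + 0.503750·725) / 0.4019375 = 847.25625 / 0.4019375 ≈ 2107.93

x_3 = 1524.72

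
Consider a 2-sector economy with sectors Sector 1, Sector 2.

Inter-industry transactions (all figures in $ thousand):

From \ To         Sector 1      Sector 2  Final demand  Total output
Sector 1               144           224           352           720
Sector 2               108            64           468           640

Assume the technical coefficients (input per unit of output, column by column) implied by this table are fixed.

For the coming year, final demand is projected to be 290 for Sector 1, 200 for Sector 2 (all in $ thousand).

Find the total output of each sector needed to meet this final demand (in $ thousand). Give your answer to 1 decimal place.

Technical coefficients a_ij = z_ij / X_j:
  a_11 = 144/720 = 0.20, a_21 = 108/720 = 0.15
  a_12 = 224/640 = 0.35, a_22 = 64/640 = 0.10
I − A =
  [   0.80    -0.35]
  [  -0.15     0.90]
det(I−A) = (0.80)(0.90) − (-0.35)(-0.15) = 0.6675
adj(I−A) = [[0.90, 0.35], [0.15, 0.80]]
(I − A)⁻¹ = adj(I−A) / det(I−A) ≈
  [   1.3483     0.5243]
  [   0.2247     1.1985]
x = (I − A)⁻¹ d = adj(I−A)·d / det(I−A), with det(I−A) = 0.6675:
  x_1 = (0.90·290 + 0.35·200) / 0.6675 = 331.00 / 0.6675 ≈ 495.9
  x_2 = (0.15·290 + 0.80·200) / 0.6675 = 203.50 / 0.6675 ≈ 304.9

x_1 = 495.9, x_2 = 304.9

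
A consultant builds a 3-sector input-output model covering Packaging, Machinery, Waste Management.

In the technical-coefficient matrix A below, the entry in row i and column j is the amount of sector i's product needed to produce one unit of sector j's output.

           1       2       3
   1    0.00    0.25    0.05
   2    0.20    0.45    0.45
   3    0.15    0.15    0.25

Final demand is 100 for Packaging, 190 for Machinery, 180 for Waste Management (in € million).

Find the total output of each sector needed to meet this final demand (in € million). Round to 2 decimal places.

I − A =
  [   1.00    -0.25    -0.05]
  [  -0.20     0.55    -0.45]
  [  -0.15    -0.15     0.75]
Cofactors of I−A, C_ij = (−1)^(i+j)·(minor ij) (rows/columns in the sector order above):
  C_11 = (0.55)(0.75) − (-0.45)(-0.15) = 0.3450
  C_12 = −[(-0.20)(0.75) − (-0.45)(-0.15)] = 0.2175
  C_13 = (-0.20)(-0.15) − (0.55)(-0.15) = 0.1125
  C_21 = −[(-0.25)(0.75) − (-0.05)(-0.15)] = 0.1950
  C_22 = (1.00)(0.75) − (-0.05)(-0.15) = 0.7425
  C_23 = −[(1.00)(-0.15) − (-0.25)(-0.15)] = 0.1875
  C_31 = (-0.25)(-0.45) − (-0.05)(0.55) = 0.1400
  C_32 = −[(1.00)(-0.45) − (-0.05)(-0.20)] = 0.4600
  C_33 = (1.00)(0.55) − (-0.25)(-0.20) = 0.5000
det(I−A) = Σ_j (I−A)_1j·C_1j = (1.00)(0.3450) + (-0.25)(0.2175) + (-0.05)(0.1125) = 0.2850
adj(I−A) = Cᵀ =
  [ 0.3450   0.1950   0.1400]
  [ 0.2175   0.7425   0.4600]
  [ 0.1125   0.1875   0.5000]
(I − A)⁻¹ = adj(I−A) / det(I−A) ≈
  [   1.2105     0.6842     0.4912]
  [   0.7632     2.6053     1.6140]
  [   0.3947     0.6579     1.7544]
x = (I − A)⁻¹ d = adj(I−A)·d / det(I−A), with det(I−A) = 0.2850:
  x_1 = (0.3450·100 + 0.1950·190 + 0.1400·180) / 0.2850 = 96.75 / 0.2850 ≈ 339.47
  x_2 = (0.2175·100 + 0.7425·190 + 0.4600·180) / 0.2850 = 245.625 / 0.2850 ≈ 861.84
  x_3 = (0.1125·100 + 0.1875·190 + 0.5000·180) / 0.2850 = 136.875 / 0.2850 ≈ 480.26

x_1 = 339.47, x_2 = 861.84, x_3 = 480.26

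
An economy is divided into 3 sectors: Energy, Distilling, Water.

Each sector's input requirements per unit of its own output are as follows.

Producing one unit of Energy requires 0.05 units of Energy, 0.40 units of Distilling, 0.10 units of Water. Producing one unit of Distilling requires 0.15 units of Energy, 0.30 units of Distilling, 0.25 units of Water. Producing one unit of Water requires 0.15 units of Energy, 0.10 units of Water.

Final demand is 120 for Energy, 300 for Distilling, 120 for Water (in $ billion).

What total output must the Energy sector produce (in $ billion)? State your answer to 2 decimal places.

I − A =
  [   0.95    -0.15    -0.15]
  [  -0.40     0.70     0.00]
  [  -0.10    -0.25     0.90]
Cofactors of I−A, C_ij = (−1)^(i+j)·(minor ij) (rows/columns in the sector order above):
  C_11 = (0.70)(0.90) − (0.00)(-0.25) = 0.6300
  C_12 = −[(-0.40)(0.90) − (0.00)(-0.10)] = 0.3600
  C_13 = (-0.40)(-0.25) − (0.70)(-0.10) = 0.1700
  C_21 = −[(-0.15)(0.90) − (-0.15)(-0.25)] = 0.1725
  C_22 = (0.95)(0.90) − (-0.15)(-0.10) = 0.8400
  C_23 = −[(0.95)(-0.25) − (-0.15)(-0.10)] = 0.2525
  C_31 = (-0.15)(0.00) − (-0.15)(0.70) = 0.1050
  C_32 = −[(0.95)(0.00) − (-0.15)(-0.40)] = 0.0600
  C_33 = (0.95)(0.70) − (-0.15)(-0.40) = 0.6050
det(I−A) = Σ_j (I−A)_1j·C_1j = (0.95)(0.6300) + (-0.15)(0.3600) + (-0.15)(0.1700) = 0.5190
adj(I−A) = Cᵀ =
  [ 0.6300   0.1725   0.1050]
  [ 0.3600   0.8400   0.0600]
  [ 0.1700   0.2525   0.6050]
(I − A)⁻¹ = adj(I−A) / det(I−A) ≈
  [   1.2139     0.3324     0.2023]
  [   0.6936     1.6185     0.1156]
  [   0.3276     0.4865     1.1657]
x = (I − A)⁻¹ d = adj(I−A)·d / det(I−A), with det(I−A) = 0.5190:
  x_E = (0.6300·120 + 0.1725·300 + 0.1050·120) / 0.5190 = 139.95 / 0.5190 ≈ 269.65
  x_D = (0.3600·120 + 0.8400·300 + 0.0600·120) / 0.5190 = 302.40 / 0.5190 ≈ 582.66
  x_W = (0.1700·120 + 0.2525·300 + 0.6050·120) / 0.5190 = 168.75 / 0.5190 ≈ 325.14

x_E = 269.65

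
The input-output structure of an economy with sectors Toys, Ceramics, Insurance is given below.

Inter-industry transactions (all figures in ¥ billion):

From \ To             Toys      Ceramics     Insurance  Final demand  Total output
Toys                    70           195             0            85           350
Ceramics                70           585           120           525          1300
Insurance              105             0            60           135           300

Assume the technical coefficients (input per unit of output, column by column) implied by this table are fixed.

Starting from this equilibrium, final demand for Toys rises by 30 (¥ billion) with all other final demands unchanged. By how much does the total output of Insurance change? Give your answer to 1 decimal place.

Δx_3 = 16.0

Technical coefficients a_ij = z_ij / X_j:
  a_11 = 70/350 = 0.20, a_21 = 70/350 = 0.20, a_31 = 105/350 = 0.30
  a_12 = 195/1300 = 0.15, a_22 = 585/1300 = 0.45, a_32 = 0/1300 = 0.00
  a_13 = 0/300 = 0.00, a_23 = 120/300 = 0.40, a_33 = 60/300 = 0.20
I − A =
  [   0.80    -0.15     0.00]
  [  -0.20     0.55    -0.40]
  [  -0.30     0.00     0.80]
Cofactors of I−A, C_ij = (−1)^(i+j)·(minor ij) (rows/columns in the sector order above):
  C_11 = (0.55)(0.80) − (-0.40)(0.00) = 0.4400
  C_12 = −[(-0.20)(0.80) − (-0.40)(-0.30)] = 0.2800
  C_13 = (-0.20)(0.00) − (0.55)(-0.30) = 0.1650
  C_21 = −[(-0.15)(0.80) − (0.00)(0.00)] = 0.1200
  C_22 = (0.80)(0.80) − (0.00)(-0.30) = 0.6400
  C_23 = −[(0.80)(0.00) − (-0.15)(-0.30)] = 0.0450
  C_31 = (-0.15)(-0.40) − (0.00)(0.55) = 0.0600
  C_32 = −[(0.80)(-0.40) − (0.00)(-0.20)] = 0.3200
  C_33 = (0.80)(0.55) − (-0.15)(-0.20) = 0.4100
det(I−A) = Σ_j (I−A)_1j·C_1j = (0.80)(0.4400) + (-0.15)(0.2800) + (0.00)(0.1650) = 0.3100
adj(I−A) = Cᵀ =
  [ 0.4400   0.1200   0.0600]
  [ 0.2800   0.6400   0.3200]
  [ 0.1650   0.0450   0.4100]
(I − A)⁻¹ = adj(I−A) / det(I−A) ≈
  [   1.4194     0.3871     0.1935]
  [   0.9032     2.0645     1.0323]
  [   0.5323     0.1452     1.3226]
Δx = (I − A)⁻¹ Δd with Δd having +30 in the Toys component and 0 elsewhere.
So Δx_3 = L_31 · (+30), where L_31 = adj(I−A)_31 / det(I−A) = 0.1650 / 0.3100.
Δx_3 = 0.1650 × (+30) / 0.3100 = 4.95 / 0.3100 ≈ 16.0.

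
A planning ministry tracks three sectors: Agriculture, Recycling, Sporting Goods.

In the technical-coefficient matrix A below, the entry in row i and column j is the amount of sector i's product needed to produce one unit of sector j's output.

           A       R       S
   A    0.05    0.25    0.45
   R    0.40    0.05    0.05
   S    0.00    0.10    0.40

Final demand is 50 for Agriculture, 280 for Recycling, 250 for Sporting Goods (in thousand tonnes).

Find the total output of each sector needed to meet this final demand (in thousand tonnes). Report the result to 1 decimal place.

x_A = 420.4, x_R = 498.0, x_S = 499.7

I − A =
  [   0.95    -0.25    -0.45]
  [  -0.40     0.95    -0.05]
  [   0.00    -0.10     0.60]
Cofactors of I−A, C_ij = (−1)^(i+j)·(minor ij) (rows/columns in the sector order above):
  C_11 = (0.95)(0.60) − (-0.05)(-0.10) = 0.5650
  C_12 = −[(-0.40)(0.60) − (-0.05)(0.00)] = 0.2400
  C_13 = (-0.40)(-0.10) − (0.95)(0.00) = 0.0400
  C_21 = −[(-0.25)(0.60) − (-0.45)(-0.10)] = 0.1950
  C_22 = (0.95)(0.60) − (-0.45)(0.00) = 0.5700
  C_23 = −[(0.95)(-0.10) − (-0.25)(0.00)] = 0.0950
  C_31 = (-0.25)(-0.05) − (-0.45)(0.95) = 0.4400
  C_32 = −[(0.95)(-0.05) − (-0.45)(-0.40)] = 0.2275
  C_33 = (0.95)(0.95) − (-0.25)(-0.40) = 0.8025
det(I−A) = Σ_j (I−A)_1j·C_1j = (0.95)(0.5650) + (-0.25)(0.2400) + (-0.45)(0.0400) = 0.45875
adj(I−A) = Cᵀ =
  [ 0.5650   0.1950   0.4400]
  [ 0.2400   0.5700   0.2275]
  [ 0.0400   0.0950   0.8025]
(I − A)⁻¹ = adj(I−A) / det(I−A) ≈
  [   1.2316     0.4251     0.9591]
  [   0.5232     1.2425     0.4959]
  [   0.0872     0.2071     1.7493]
x = (I − A)⁻¹ d = adj(I−A)·d / det(I−A), with det(I−A) = 0.45875:
  x_A = (0.5650·50 + 0.1950·280 + 0.4400·250) / 0.45875 = 192.85 / 0.45875 ≈ 420.4
  x_R = (0.2400·50 + 0.5700·280 + 0.2275·250) / 0.45875 = 228.475 / 0.45875 ≈ 498.0
  x_S = (0.0400·50 + 0.0950·280 + 0.8025·250) / 0.45875 = 229.225 / 0.45875 ≈ 499.7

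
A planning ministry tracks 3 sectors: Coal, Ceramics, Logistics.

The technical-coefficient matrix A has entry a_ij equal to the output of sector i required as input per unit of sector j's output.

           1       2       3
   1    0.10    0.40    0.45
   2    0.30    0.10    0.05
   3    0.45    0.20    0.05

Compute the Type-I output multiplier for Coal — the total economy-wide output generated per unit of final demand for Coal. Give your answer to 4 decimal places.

m_1 = 3.7770

I − A =
  [   0.90    -0.40    -0.45]
  [  -0.30     0.90    -0.05]
  [  -0.45    -0.20     0.95]
Cofactors of I−A, C_ij = (−1)^(i+j)·(minor ij) (rows/columns in the sector order above):
  C_11 = (0.90)(0.95) − (-0.05)(-0.20) = 0.8450
  C_12 = −[(-0.30)(0.95) − (-0.05)(-0.45)] = 0.3075
  C_13 = (-0.30)(-0.20) − (0.90)(-0.45) = 0.4650
  C_21 = −[(-0.40)(0.95) − (-0.45)(-0.20)] = 0.4700
  C_22 = (0.90)(0.95) − (-0.45)(-0.45) = 0.6525
  C_23 = −[(0.90)(-0.20) − (-0.40)(-0.45)] = 0.3600
  C_31 = (-0.40)(-0.05) − (-0.45)(0.90) = 0.4250
  C_32 = −[(0.90)(-0.05) − (-0.45)(-0.30)] = 0.1800
  C_33 = (0.90)(0.90) − (-0.40)(-0.30) = 0.6900
det(I−A) = Σ_j (I−A)_1j·C_1j = (0.90)(0.8450) + (-0.40)(0.3075) + (-0.45)(0.4650) = 0.42825
adj(I−A) = Cᵀ =
  [ 0.8450   0.4700   0.4250]
  [ 0.3075   0.6525   0.1800]
  [ 0.4650   0.3600   0.6900]
(I − A)⁻¹ = adj(I−A) / det(I−A) ≈
  [   1.97315     1.09749     0.99241]
  [   0.71804     1.52364     0.42032]
  [   1.08581     0.84063     1.61121]
The output multiplier for sector j is the column-j sum of the Leontief inverse (I − A)⁻¹ = adj(I−A) / det(I−A).
Column 1 of adj(I−A): (0.8450, 0.3075, 0.4650); det(I−A) = 0.42825.
m_1 = (0.8450 + 0.3075 + 0.4650) / 0.42825 = 1.6175 / 0.42825 ≈ 3.7770.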